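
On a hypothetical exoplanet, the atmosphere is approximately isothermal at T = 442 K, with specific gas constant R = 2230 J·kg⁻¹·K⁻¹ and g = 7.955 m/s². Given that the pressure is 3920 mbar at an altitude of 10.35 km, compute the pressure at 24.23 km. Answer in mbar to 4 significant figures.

P ≈ 3505 mbar

Scale height: H = RT/g = 2230 × 442 / 7.955 = 123900 m.
Between two levels, P₂ = P₁ exp(−Δz/H) with Δz = z₂ − z₁.
Δz = 24230 − 10350 = 13880 m; Δz/H = 13880/123900 = 0.11203.
P₂ = 3920 × exp(−0.11203) = 3920 × 0.89402 = 3504.6 mbar.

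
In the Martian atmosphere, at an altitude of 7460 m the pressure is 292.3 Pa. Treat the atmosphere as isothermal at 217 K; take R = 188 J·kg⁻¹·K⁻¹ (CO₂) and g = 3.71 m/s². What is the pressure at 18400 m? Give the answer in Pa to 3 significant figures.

Scale height: H = RT/g = 188 × 217 / 3.71 = 10996 m.
Between two levels, P₂ = P₁ exp(−Δz/H) with Δz = z₂ − z₁.
Δz = 18400 − 7460.0 = 10940 m; Δz/H = 10940/10996 = 0.99491.
P₂ = 292.3 × exp(−0.99491) = 292.3 × 0.36976 = 108.08 Pa.

P ≈ 108 Pa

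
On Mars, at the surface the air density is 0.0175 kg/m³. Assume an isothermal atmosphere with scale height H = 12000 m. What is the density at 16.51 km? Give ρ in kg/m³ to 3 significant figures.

In an isothermal atmosphere, density decays like pressure: ρ = ρ₀ exp(−z/H).
z/H = 16510/12000 = 1.3758; exp(−1.3758) = 0.25264.
ρ = 0.0175 × 0.25264 = 0.0044212 kg/m³.

ρ ≈ 0.00442 kg/m³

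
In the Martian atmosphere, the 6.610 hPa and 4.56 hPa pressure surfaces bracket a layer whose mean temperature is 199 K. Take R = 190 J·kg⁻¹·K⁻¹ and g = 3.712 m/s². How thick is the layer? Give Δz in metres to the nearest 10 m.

Hypsometric equation: Δz = (R T̄/g) ln(P₁/P₂).
R T̄/g = 190 × 199 / 3.712 = 10186 m.
ln(6.610/4.56) = ln(1.4496) = 0.37129.
Δz = 10186 × 0.37129 = 3782.0 m.

Δz ≈ 3780 m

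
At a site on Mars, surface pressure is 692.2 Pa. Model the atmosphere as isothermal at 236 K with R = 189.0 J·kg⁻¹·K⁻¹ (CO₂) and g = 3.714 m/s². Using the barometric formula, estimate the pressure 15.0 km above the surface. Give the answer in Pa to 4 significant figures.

P ≈ 198.5 Pa

Scale height: H = RT/g = 189.0 × 236 / 3.714 = 12010 m.
Barometric formula: P = P₀ exp(−z/H).
z/H = 15000/12010 = 1.2490; exp(−1.2490) = 0.28679.
P = 692.2 × 0.28679 = 198.52 Pa.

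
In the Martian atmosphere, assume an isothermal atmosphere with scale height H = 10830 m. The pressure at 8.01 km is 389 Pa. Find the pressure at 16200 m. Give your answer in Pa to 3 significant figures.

P ≈ 183 Pa

Between two levels, P₂ = P₁ exp(−Δz/H) with Δz = z₂ − z₁.
Δz = 16200 − 8010.0 = 8190.0 m; Δz/H = 8190.0/10830 = 0.75623.
P₂ = 389 × exp(−0.75623) = 389 × 0.46943 = 182.61 Pa.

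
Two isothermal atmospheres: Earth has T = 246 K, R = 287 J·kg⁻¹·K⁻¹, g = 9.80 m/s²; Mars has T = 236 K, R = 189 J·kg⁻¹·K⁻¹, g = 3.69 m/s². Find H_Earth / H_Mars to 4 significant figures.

H_Earth/H_Mars ≈ 0.5960

H = RT/g for each body.
H_Earth = 287 × 246 / 9.80 = 7204.3 m.
H_Mars = 189 × 236 / 3.69 = 12088 m.
H_Earth/H_Mars = 7204.3/12088 = 0.59599.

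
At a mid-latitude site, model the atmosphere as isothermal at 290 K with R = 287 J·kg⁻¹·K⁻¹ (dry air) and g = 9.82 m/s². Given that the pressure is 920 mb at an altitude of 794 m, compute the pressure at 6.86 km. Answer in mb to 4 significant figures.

Scale height: H = RT/g = 287 × 290 / 9.82 = 8475.6 m.
Between two levels, P₂ = P₁ exp(−Δz/H) with Δz = z₂ − z₁.
Δz = 6860.0 − 794.00 = 6066.0 m; Δz/H = 6066.0/8475.6 = 0.71570.
P₂ = 920 × exp(−0.71570) = 920 × 0.48885 = 449.74 mb.

P ≈ 449.7 mb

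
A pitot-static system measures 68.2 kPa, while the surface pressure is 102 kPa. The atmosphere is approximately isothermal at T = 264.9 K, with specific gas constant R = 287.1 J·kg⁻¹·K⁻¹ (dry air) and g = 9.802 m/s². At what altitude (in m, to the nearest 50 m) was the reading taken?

Scale height: H = RT/g = 287.1 × 264.9 / 9.802 = 7758.9 m.
Invert the barometric formula: z = H ln(P₀/P).
P₀/P = 102/68.2 = 1.4956; ln(1.4956) = 0.40253.
z = 7758.9 × 0.40253 = 3123.2 m.

z ≈ 3100 m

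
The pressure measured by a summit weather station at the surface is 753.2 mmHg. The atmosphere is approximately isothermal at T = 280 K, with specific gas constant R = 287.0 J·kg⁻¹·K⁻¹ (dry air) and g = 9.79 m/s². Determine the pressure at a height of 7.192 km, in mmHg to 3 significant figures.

Scale height: H = RT/g = 287.0 × 280 / 9.79 = 8208.4 m.
Barometric formula: P = P₀ exp(−z/H).
z/H = 7192.0/8208.4 = 0.87618; exp(−0.87618) = 0.41637.
P = 753.2 × 0.41637 = 313.61 mmHg.

P ≈ 314 mmHg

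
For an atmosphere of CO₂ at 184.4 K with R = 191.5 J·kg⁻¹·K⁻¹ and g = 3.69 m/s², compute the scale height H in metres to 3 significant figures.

The scale height of an isothermal atmosphere is H = RT/g.
H = 191.5 × 184.4 / 3.69 = 35313/3.69 = 9569.9 m.

H ≈ 9570 m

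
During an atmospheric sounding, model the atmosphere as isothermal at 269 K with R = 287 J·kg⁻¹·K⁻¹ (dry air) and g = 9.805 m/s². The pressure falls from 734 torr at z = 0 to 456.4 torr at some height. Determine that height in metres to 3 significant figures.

Scale height: H = RT/g = 287 × 269 / 9.805 = 7873.8 m.
Invert the barometric formula: z = H ln(P₀/P).
P₀/P = 734/456.4 = 1.6082; ln(1.6082) = 0.47512.
z = 7873.8 × 0.47512 = 3741.0 m.

z ≈ 3740 m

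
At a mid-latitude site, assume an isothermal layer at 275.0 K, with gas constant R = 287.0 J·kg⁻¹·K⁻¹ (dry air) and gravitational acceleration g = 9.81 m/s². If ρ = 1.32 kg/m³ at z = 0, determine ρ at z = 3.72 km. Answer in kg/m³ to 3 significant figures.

Scale height: H = RT/g = 287.0 × 275.0 / 9.81 = 8045.4 m.
In an isothermal atmosphere, density decays like pressure: ρ = ρ₀ exp(−z/H).
z/H = 3720.0/8045.4 = 0.46238; exp(−0.46238) = 0.62978.
ρ = 1.32 × 0.62978 = 0.83131 kg/m³.

ρ ≈ 0.831 kg/m³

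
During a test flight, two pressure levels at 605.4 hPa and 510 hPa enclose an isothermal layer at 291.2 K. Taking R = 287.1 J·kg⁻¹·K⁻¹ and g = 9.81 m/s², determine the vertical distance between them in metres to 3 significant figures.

Δz ≈ 1460 m

Hypsometric equation: Δz = (R T̄/g) ln(P₁/P₂).
R T̄/g = 287.1 × 291.2 / 9.81 = 8522.3 m.
ln(605.4/510) = ln(1.1871) = 0.17151.
Δz = 8522.3 × 0.17151 = 1461.7 m.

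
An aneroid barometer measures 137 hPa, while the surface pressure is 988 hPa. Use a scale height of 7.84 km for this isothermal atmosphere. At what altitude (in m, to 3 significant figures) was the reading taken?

z ≈ 15500 m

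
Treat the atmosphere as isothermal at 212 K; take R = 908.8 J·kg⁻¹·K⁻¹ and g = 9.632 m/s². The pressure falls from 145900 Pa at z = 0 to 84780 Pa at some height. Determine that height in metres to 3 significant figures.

Scale height: H = RT/g = 908.8 × 212 / 9.632 = 20003 m.
Invert the barometric formula: z = H ln(P₀/P).
P₀/P = 145900/84780 = 1.7209; ln(1.7209) = 0.54285.
z = 20003 × 0.54285 = 10859 m.

z ≈ 10900 m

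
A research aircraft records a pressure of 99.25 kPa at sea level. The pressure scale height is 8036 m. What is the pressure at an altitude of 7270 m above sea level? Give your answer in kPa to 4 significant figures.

P ≈ 40.16 kPa

Barometric formula: P = P₀ exp(−z/H).
z/H = 7270.0/8036.0 = 0.90468; exp(−0.90468) = 0.40467.
P = 99.25 × 0.40467 = 40.163 kPa.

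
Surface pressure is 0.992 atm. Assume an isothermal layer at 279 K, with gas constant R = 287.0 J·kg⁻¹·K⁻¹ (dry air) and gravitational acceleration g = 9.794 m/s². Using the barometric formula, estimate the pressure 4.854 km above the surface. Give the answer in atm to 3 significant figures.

Scale height: H = RT/g = 287.0 × 279 / 9.794 = 8175.7 m.
Barometric formula: P = P₀ exp(−z/H).
z/H = 4854.0/8175.7 = 0.59371; exp(−0.59371) = 0.55227.
P = 0.992 × 0.55227 = 0.54785 atm.

P ≈ 0.548 atm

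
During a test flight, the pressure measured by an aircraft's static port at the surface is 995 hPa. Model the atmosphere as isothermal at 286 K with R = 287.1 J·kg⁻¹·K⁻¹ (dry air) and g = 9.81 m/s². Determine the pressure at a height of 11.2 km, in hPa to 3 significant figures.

P ≈ 261 hPa

Scale height: H = RT/g = 287.1 × 286 / 9.81 = 8370.1 m.
Barometric formula: P = P₀ exp(−z/H).
z/H = 11200/8370.1 = 1.3381; exp(−1.3381) = 0.26234.
P = 995 × 0.26234 = 261.03 hPa.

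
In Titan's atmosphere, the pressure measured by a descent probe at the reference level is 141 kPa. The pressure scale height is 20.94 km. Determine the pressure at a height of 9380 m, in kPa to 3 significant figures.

Barometric formula: P = P₀ exp(−z/H).
z/H = 9380.0/20940 = 0.44795; exp(−0.44795) = 0.63894.
P = 141 × 0.63894 = 90.091 kPa.

P ≈ 90.1 kPa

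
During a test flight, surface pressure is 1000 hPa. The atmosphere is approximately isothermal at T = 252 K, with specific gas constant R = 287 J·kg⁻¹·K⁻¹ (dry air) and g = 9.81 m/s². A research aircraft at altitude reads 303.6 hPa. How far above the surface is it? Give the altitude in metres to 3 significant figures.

z ≈ 8790 m

Scale height: H = RT/g = 287 × 252 / 9.81 = 7372.5 m.
Invert the barometric formula: z = H ln(P₀/P).
P₀/P = 1000/303.6 = 3.2938; ln(3.2938) = 1.1920.
z = 7372.5 × 1.1920 = 8788.0 m.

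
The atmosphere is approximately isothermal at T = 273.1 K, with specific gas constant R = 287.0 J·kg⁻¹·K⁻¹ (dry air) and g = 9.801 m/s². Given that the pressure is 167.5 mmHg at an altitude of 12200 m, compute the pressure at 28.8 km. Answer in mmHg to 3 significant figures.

Scale height: H = RT/g = 287.0 × 273.1 / 9.801 = 7997.1 m.
Between two levels, P₂ = P₁ exp(−Δz/H) with Δz = z₂ − z₁.
Δz = 28800 − 12200 = 16600 m; Δz/H = 16600/7997.1 = 2.0758.
P₂ = 167.5 × exp(−2.0758) = 167.5 × 0.12546 = 21.015 mmHg.

P ≈ 21.0 mmHg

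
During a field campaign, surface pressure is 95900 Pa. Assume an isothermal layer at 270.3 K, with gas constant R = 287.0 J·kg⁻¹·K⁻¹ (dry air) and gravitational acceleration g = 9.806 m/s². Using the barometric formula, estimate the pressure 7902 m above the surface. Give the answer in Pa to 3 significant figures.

Scale height: H = RT/g = 287.0 × 270.3 / 9.806 = 7911.1 m.
Barometric formula: P = P₀ exp(−z/H).
z/H = 7902.0/7911.1 = 0.99885; exp(−0.99885) = 0.36830.
P = 95900 × 0.36830 = 35320 Pa.

P ≈ 35300 Pa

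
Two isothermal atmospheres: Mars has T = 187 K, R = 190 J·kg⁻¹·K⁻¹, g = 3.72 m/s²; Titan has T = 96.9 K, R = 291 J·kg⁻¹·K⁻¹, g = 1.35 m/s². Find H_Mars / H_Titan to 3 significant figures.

H = RT/g for each body.
H_Mars = 190 × 187 / 3.72 = 9551.1 m.
H_Titan = 291 × 96.9 / 1.35 = 20887 m.
H_Mars/H_Titan = 9551.1/20887 = 0.45727.

H_Mars/H_Titan ≈ 0.457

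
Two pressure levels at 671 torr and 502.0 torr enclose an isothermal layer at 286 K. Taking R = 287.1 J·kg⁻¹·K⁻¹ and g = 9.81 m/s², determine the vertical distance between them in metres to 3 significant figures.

Hypsometric equation: Δz = (R T̄/g) ln(P₁/P₂).
R T̄/g = 287.1 × 286 / 9.81 = 8370.1 m.
ln(671/502.0) = ln(1.3367) = 0.29020.
Δz = 8370.1 × 0.29020 = 2429.0 m.

Δz ≈ 2430 m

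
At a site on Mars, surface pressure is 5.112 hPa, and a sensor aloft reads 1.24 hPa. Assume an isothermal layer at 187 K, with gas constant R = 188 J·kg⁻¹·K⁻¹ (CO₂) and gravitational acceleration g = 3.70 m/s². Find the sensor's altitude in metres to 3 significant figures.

z ≈ 13500 m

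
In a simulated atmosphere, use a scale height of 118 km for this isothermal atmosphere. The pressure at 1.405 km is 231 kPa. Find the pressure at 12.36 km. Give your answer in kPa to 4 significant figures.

P ≈ 210.5 kPa

Between two levels, P₂ = P₁ exp(−Δz/H) with Δz = z₂ − z₁.
Δz = 12360 − 1405.0 = 10955 m; Δz/H = 10955/118000 = 0.092839.
P₂ = 231 × exp(−0.092839) = 231 × 0.91134 = 210.52 kPa.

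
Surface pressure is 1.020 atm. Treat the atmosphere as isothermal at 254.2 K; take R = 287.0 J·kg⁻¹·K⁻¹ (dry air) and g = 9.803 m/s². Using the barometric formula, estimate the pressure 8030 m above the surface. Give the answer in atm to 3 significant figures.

P ≈ 0.347 atm

Scale height: H = RT/g = 287.0 × 254.2 / 9.803 = 7442.2 m.
Barometric formula: P = P₀ exp(−z/H).
z/H = 8030.0/7442.2 = 1.0790; exp(−1.0790) = 0.33994.
P = 1.020 × 0.33994 = 0.34674 atm.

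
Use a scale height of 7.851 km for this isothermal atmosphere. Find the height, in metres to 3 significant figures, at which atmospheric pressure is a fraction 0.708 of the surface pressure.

z ≈ 2710 m

Set P/P₀ = exp(−z/H) = 0.708, so z = −H ln(0.708).
−ln(0.708) = 0.34531; z = 7851.0 × 0.34531 = 2711.0 m.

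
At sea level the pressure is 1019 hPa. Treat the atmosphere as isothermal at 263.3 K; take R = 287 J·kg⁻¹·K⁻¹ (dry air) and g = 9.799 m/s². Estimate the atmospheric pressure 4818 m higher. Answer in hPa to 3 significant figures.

P ≈ 546 hPa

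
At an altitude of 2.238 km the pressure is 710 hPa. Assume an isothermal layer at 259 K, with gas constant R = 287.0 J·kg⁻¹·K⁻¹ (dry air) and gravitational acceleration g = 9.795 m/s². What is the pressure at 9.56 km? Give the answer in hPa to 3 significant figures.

Scale height: H = RT/g = 287.0 × 259 / 9.795 = 7588.9 m.
Between two levels, P₂ = P₁ exp(−Δz/H) with Δz = z₂ − z₁.
Δz = 9560.0 − 2238.0 = 7322.0 m; Δz/H = 7322.0/7588.9 = 0.96483.
P₂ = 710 × exp(−0.96483) = 710 × 0.38105 = 270.55 hPa.

P ≈ 271 hPa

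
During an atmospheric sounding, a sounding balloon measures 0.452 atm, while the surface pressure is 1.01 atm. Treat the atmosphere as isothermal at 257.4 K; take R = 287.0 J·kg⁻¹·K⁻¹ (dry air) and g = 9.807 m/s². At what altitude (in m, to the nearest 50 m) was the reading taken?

Scale height: H = RT/g = 287.0 × 257.4 / 9.807 = 7532.8 m.
Invert the barometric formula: z = H ln(P₀/P).
P₀/P = 1.01/0.452 = 2.2345; ln(2.2345) = 0.80402.
z = 7532.8 × 0.80402 = 6056.5 m.

z ≈ 6050 m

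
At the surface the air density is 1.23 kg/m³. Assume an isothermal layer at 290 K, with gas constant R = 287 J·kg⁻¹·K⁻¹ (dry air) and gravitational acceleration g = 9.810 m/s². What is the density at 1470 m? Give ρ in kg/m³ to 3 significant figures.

ρ ≈ 1.03 kg/m³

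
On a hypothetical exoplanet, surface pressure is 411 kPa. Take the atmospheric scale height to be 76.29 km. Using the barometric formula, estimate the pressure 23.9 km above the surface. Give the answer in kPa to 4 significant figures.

P ≈ 300.5 kPa

Barometric formula: P = P₀ exp(−z/H).
z/H = 23900/76290 = 0.31328; exp(−0.31328) = 0.73105.
P = 411 × 0.73105 = 300.46 kPa.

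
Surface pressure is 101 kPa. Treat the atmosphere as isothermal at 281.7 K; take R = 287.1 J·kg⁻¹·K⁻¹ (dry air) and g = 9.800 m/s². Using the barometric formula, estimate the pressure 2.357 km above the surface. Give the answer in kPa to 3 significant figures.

Scale height: H = RT/g = 287.1 × 281.7 / 9.800 = 8252.7 m.
Barometric formula: P = P₀ exp(−z/H).
z/H = 2357.0/8252.7 = 0.28560; exp(−0.28560) = 0.75156.
P = 101 × 0.75156 = 75.908 kPa.

P ≈ 75.9 kPa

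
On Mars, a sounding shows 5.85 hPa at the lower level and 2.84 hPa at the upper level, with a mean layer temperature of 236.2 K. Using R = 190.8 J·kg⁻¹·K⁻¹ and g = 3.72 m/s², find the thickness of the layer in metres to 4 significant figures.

Hypsometric equation: Δz = (R T̄/g) ln(P₁/P₂).
R T̄/g = 190.8 × 236.2 / 3.72 = 12115 m.
ln(5.85/2.84) = ln(2.0599) = 0.72266.
Δz = 12115 × 0.72266 = 8755.0 m.

Δz ≈ 8755 m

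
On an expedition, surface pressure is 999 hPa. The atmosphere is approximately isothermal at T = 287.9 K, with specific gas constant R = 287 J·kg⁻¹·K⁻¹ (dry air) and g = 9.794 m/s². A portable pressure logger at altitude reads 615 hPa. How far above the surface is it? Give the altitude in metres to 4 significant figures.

z ≈ 4093 m

Scale height: H = RT/g = 287 × 287.9 / 9.794 = 8436.5 m.
Invert the barometric formula: z = H ln(P₀/P).
P₀/P = 999/615 = 1.6244; ln(1.6244) = 0.48514.
z = 8436.5 × 0.48514 = 4092.9 m.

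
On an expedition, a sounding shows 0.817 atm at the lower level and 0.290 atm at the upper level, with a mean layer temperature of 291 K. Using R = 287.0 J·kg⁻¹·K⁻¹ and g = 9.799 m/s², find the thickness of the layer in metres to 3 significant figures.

Hypsometric equation: Δz = (R T̄/g) ln(P₁/P₂).
R T̄/g = 287.0 × 291 / 9.799 = 8523.0 m.
ln(0.817/0.290) = ln(2.8172) = 1.0357.
Δz = 8523.0 × 1.0357 = 8827.3 m.

Δz ≈ 8830 m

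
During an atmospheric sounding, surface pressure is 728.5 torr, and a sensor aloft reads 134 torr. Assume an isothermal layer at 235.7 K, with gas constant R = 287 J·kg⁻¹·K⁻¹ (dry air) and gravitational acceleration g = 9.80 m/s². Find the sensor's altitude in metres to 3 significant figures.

z ≈ 11700 m

Scale height: H = RT/g = 287 × 235.7 / 9.80 = 6902.6 m.
Invert the barometric formula: z = H ln(P₀/P).
P₀/P = 728.5/134 = 5.4366; ln(5.4366) = 1.6932.
z = 6902.6 × 1.6932 = 11687 m.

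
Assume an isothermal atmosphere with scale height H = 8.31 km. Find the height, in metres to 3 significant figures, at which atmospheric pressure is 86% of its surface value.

Set P/P₀ = exp(−z/H) = 0.86, so z = −H ln(0.86).
−ln(0.86) = 0.15082; z = 8310.0 × 0.15082 = 1253.3 m.

z ≈ 1250 m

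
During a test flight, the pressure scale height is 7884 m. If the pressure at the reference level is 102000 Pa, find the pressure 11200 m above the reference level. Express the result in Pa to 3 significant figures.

P ≈ 24600 Pa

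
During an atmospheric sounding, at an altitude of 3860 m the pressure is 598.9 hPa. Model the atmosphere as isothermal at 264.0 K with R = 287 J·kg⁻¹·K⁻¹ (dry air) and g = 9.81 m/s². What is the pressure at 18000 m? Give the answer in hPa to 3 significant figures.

Scale height: H = RT/g = 287 × 264.0 / 9.81 = 7723.5 m.
Between two levels, P₂ = P₁ exp(−Δz/H) with Δz = z₂ − z₁.
Δz = 18000 − 3860.0 = 14140 m; Δz/H = 14140/7723.5 = 1.8308.
P₂ = 598.9 × exp(−1.8308) = 598.9 × 0.16029 = 95.998 hPa.

P ≈ 96.0 hPa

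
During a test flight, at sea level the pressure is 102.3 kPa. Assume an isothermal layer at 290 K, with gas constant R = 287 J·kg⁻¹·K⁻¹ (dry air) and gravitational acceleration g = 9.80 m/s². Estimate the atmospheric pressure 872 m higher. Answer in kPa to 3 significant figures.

P ≈ 92.3 kPa

Scale height: H = RT/g = 287 × 290 / 9.80 = 8492.9 m.
Barometric formula: P = P₀ exp(−z/H).
z/H = 872.00/8492.9 = 0.10267; exp(−0.10267) = 0.90242.
P = 102.3 × 0.90242 = 92.318 kPa.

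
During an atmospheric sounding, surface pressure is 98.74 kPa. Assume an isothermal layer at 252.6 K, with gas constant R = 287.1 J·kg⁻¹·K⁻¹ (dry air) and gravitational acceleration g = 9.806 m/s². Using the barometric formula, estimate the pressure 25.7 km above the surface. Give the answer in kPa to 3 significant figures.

Scale height: H = RT/g = 287.1 × 252.6 / 9.806 = 7395.6 m.
Barometric formula: P = P₀ exp(−z/H).
z/H = 25700/7395.6 = 3.4750; exp(−3.4750) = 0.030962.
P = 98.74 × 0.030962 = 3.0572 kPa.

P ≈ 3.06 kPa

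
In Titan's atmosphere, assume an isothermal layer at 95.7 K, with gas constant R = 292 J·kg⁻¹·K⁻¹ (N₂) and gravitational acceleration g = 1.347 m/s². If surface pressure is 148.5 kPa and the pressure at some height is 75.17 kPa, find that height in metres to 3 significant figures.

Scale height: H = RT/g = 292 × 95.7 / 1.347 = 20746 m.
Invert the barometric formula: z = H ln(P₀/P).
P₀/P = 148.5/75.17 = 1.9755; ln(1.9755) = 0.68082.
z = 20746 × 0.68082 = 14124 m.

z ≈ 14100 m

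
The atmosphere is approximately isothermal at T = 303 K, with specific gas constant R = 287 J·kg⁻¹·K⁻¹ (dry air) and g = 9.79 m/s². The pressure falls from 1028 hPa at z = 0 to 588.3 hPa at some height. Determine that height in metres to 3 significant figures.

Scale height: H = RT/g = 287 × 303 / 9.79 = 8882.6 m.
Invert the barometric formula: z = H ln(P₀/P).
P₀/P = 1028/588.3 = 1.7474; ln(1.7474) = 0.55813.
z = 8882.6 × 0.55813 = 4957.6 m.

z ≈ 4960 m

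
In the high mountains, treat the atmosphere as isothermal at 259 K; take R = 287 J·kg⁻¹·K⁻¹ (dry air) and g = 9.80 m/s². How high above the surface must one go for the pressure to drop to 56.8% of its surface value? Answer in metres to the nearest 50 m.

z ≈ 4300 m

Scale height: H = RT/g = 287 × 259 / 9.80 = 7585.0 m.
Set P/P₀ = exp(−z/H) = 0.568, so z = −H ln(0.568).
−ln(0.568) = 0.56563; z = 7585.0 × 0.56563 = 4290.3 m.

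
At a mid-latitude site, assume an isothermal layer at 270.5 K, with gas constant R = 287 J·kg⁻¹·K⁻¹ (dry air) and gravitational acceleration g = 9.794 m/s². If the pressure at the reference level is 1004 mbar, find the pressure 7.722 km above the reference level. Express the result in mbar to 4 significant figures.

Scale height: H = RT/g = 287 × 270.5 / 9.794 = 7926.6 m.
Barometric formula: P = P₀ exp(−z/H).
z/H = 7722.0/7926.6 = 0.97419; exp(−0.97419) = 0.37750.
P = 1004 × 0.37750 = 379.01 mbar.

P ≈ 379.0 mbar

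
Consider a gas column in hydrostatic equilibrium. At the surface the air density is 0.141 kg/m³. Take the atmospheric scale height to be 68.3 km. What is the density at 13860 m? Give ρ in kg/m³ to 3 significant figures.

In an isothermal atmosphere, density decays like pressure: ρ = ρ₀ exp(−z/H).
z/H = 13860/68300 = 0.20293; exp(−0.20293) = 0.81634.
ρ = 0.141 × 0.81634 = 0.11510 kg/m³.

ρ ≈ 0.115 kg/m³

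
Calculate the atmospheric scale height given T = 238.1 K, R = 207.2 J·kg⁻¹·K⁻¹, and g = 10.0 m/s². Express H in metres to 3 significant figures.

H ≈ 4930 m

The scale height of an isothermal atmosphere is H = RT/g.
H = 207.2 × 238.1 / 10.0 = 49334/10.0 = 4933.4 m.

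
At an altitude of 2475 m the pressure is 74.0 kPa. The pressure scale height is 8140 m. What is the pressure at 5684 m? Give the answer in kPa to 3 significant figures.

Between two levels, P₂ = P₁ exp(−Δz/H) with Δz = z₂ − z₁.
Δz = 5684.0 − 2475.0 = 3209.0 m; Δz/H = 3209.0/8140.0 = 0.39423.
P₂ = 74.0 × exp(−0.39423) = 74.0 × 0.67420 = 49.891 kPa.

P ≈ 49.9 kPa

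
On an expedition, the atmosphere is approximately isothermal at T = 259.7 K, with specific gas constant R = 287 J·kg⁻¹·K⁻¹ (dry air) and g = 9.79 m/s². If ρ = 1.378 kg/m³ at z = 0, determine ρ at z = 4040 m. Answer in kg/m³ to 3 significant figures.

ρ ≈ 0.811 kg/m³

Scale height: H = RT/g = 287 × 259.7 / 9.79 = 7613.3 m.
In an isothermal atmosphere, density decays like pressure: ρ = ρ₀ exp(−z/H).
z/H = 4040.0/7613.3 = 0.53065; exp(−0.53065) = 0.58822.
ρ = 1.378 × 0.58822 = 0.81057 kg/m³.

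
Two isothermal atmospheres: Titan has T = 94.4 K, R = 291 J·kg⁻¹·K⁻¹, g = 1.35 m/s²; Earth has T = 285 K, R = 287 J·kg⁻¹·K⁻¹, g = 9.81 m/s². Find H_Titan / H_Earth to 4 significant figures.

H_Titan/H_Earth ≈ 2.440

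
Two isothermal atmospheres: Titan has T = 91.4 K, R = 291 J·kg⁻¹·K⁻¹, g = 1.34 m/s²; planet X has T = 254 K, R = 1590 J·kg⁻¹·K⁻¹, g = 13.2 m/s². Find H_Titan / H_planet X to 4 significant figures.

H_Titan/H_planet X ≈ 0.6488

H = RT/g for each body.
H_Titan = 291 × 91.4 / 1.34 = 19849 m.
H_planet X = 1590 × 254 / 13.2 = 30595 m.
H_Titan/H_planet X = 19849/30595 = 0.64877.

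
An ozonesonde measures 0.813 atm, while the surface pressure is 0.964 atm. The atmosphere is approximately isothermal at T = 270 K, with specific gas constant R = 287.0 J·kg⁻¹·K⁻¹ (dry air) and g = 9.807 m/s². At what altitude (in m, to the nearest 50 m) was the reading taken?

z ≈ 1350 m

Scale height: H = RT/g = 287.0 × 270 / 9.807 = 7901.5 m.
Invert the barometric formula: z = H ln(P₀/P).
P₀/P = 0.964/0.813 = 1.1857; ln(1.1857) = 0.17033.
z = 7901.5 × 0.17033 = 1345.9 m.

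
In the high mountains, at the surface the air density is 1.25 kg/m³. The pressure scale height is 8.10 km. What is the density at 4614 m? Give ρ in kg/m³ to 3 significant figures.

ρ ≈ 0.707 kg/m³

In an isothermal atmosphere, density decays like pressure: ρ = ρ₀ exp(−z/H).
z/H = 4614.0/8100.0 = 0.56963; exp(−0.56963) = 0.56573.
ρ = 1.25 × 0.56573 = 0.70716 kg/m³.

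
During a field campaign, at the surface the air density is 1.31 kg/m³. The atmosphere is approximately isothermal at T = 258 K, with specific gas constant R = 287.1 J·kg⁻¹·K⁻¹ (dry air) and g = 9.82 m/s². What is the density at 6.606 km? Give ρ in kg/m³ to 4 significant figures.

Scale height: H = RT/g = 287.1 × 258 / 9.82 = 7543.0 m.
In an isothermal atmosphere, density decays like pressure: ρ = ρ₀ exp(−z/H).
z/H = 6606.0/7543.0 = 0.87578; exp(−0.87578) = 0.41654.
ρ = 1.31 × 0.41654 = 0.54567 kg/m³.

ρ ≈ 0.5457 kg/m³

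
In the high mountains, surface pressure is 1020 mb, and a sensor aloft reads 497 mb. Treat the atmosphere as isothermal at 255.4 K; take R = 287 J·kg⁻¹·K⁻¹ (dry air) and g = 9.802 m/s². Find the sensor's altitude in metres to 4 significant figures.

z ≈ 5376 m

Scale height: H = RT/g = 287 × 255.4 / 9.802 = 7478.0 m.
Invert the barometric formula: z = H ln(P₀/P).
P₀/P = 1020/497 = 2.0523; ln(2.0523) = 0.71896.
z = 7478.0 × 0.71896 = 5376.4 m.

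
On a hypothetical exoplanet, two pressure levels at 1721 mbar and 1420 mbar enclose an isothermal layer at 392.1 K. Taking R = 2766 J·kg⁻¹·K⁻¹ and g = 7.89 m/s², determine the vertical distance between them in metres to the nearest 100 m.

Hypsometric equation: Δz = (R T̄/g) ln(P₁/P₂).
R T̄/g = 2766 × 392.1 / 7.89 = 137460 m.
ln(1721/1420) = ln(1.2120) = 0.19227.
Δz = 137460 × 0.19227 = 26429 m.

Δz ≈ 26400 m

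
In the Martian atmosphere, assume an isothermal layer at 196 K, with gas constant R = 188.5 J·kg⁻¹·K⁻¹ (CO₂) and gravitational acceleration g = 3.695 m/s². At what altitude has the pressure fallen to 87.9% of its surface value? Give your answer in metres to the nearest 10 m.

Scale height: H = RT/g = 188.5 × 196 / 3.695 = 9998.9 m.
Set P/P₀ = exp(−z/H) = 0.879, so z = −H ln(0.879).
−ln(0.879) = 0.12897; z = 9998.9 × 0.12897 = 1289.6 m.

z ≈ 1290 m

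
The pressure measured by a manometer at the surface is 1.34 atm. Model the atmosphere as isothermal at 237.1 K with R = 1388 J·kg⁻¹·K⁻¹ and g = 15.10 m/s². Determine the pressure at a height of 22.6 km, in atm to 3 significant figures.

P ≈ 0.475 atm

Scale height: H = RT/g = 1388 × 237.1 / 15.10 = 21794 m.
Barometric formula: P = P₀ exp(−z/H).
z/H = 22600/21794 = 1.0370; exp(−1.0370) = 0.35452.
P = 1.34 × 0.35452 = 0.47506 atm.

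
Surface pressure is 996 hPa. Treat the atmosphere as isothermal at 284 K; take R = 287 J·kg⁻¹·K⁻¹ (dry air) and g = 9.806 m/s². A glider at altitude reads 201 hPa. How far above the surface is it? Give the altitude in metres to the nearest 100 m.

Scale height: H = RT/g = 287 × 284 / 9.806 = 8312.1 m.
Invert the barometric formula: z = H ln(P₀/P).
P₀/P = 996/201 = 4.9552; ln(4.9552) = 1.6004.
z = 8312.1 × 1.6004 = 13303 m.

z ≈ 13300 m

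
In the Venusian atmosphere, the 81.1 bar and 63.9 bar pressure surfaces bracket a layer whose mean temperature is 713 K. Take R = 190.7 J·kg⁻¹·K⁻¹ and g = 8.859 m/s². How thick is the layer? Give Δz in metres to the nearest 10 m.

Hypsometric equation: Δz = (R T̄/g) ln(P₁/P₂).
R T̄/g = 190.7 × 713 / 8.859 = 15348 m.
ln(81.1/63.9) = ln(1.2692) = 0.23839.
Δz = 15348 × 0.23839 = 3658.8 m.

Δz ≈ 3660 m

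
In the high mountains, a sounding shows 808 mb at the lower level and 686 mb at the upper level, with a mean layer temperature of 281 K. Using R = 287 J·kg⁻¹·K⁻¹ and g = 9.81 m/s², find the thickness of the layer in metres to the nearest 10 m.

Δz ≈ 1350 m

Hypsometric equation: Δz = (R T̄/g) ln(P₁/P₂).
R T̄/g = 287 × 281 / 9.81 = 8220.9 m.
ln(808/686) = ln(1.1778) = 0.16365.
Δz = 8220.9 × 0.16365 = 1345.4 m.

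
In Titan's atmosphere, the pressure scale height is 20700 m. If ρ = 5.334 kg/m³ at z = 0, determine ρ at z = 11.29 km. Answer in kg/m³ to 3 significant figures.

ρ ≈ 3.09 kg/m³

In an isothermal atmosphere, density decays like pressure: ρ = ρ₀ exp(−z/H).
z/H = 11290/20700 = 0.54541; exp(−0.54541) = 0.57960.
ρ = 5.334 × 0.57960 = 3.0916 kg/m³.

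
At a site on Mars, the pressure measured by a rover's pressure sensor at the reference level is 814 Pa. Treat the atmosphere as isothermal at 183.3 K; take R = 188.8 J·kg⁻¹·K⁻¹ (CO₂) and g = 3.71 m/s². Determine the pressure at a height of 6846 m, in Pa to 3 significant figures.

Scale height: H = RT/g = 188.8 × 183.3 / 3.71 = 9328.0 m.
Barometric formula: P = P₀ exp(−z/H).
z/H = 6846.0/9328.0 = 0.73392; exp(−0.73392) = 0.48002.
P = 814 × 0.48002 = 390.74 Pa.

P ≈ 391 Pa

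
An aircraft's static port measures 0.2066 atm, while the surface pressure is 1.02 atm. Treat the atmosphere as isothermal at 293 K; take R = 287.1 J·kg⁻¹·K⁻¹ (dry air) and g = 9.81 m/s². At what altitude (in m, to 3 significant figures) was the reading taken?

z ≈ 13700 m

Scale height: H = RT/g = 287.1 × 293 / 9.81 = 8575.0 m.
Invert the barometric formula: z = H ln(P₀/P).
P₀/P = 1.02/0.2066 = 4.9371; ln(4.9371) = 1.5968.
z = 8575.0 × 1.5968 = 13693 m.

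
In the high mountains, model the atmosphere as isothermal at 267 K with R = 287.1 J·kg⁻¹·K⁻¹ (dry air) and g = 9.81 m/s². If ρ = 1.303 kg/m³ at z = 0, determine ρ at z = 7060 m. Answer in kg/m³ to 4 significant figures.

ρ ≈ 0.5279 kg/m³

Scale height: H = RT/g = 287.1 × 267 / 9.81 = 7814.0 m.
In an isothermal atmosphere, density decays like pressure: ρ = ρ₀ exp(−z/H).
z/H = 7060.0/7814.0 = 0.90351; exp(−0.90351) = 0.40515.
ρ = 1.303 × 0.40515 = 0.52791 kg/m³.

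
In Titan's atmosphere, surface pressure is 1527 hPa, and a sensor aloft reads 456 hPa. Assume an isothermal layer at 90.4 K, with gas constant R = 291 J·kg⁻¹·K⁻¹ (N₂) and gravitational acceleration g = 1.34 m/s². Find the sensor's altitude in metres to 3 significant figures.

z ≈ 23700 m

Scale height: H = RT/g = 291 × 90.4 / 1.34 = 19632 m.
Invert the barometric formula: z = H ln(P₀/P).
P₀/P = 1527/456 = 3.3487; ln(3.3487) = 1.2086.
z = 19632 × 1.2086 = 23727 m.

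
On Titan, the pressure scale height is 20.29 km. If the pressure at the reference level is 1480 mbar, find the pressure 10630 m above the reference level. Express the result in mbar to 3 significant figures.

Barometric formula: P = P₀ exp(−z/H).
z/H = 10630/20290 = 0.52390; exp(−0.52390) = 0.59221.
P = 1480 × 0.59221 = 876.47 mbar.

P ≈ 876 mbar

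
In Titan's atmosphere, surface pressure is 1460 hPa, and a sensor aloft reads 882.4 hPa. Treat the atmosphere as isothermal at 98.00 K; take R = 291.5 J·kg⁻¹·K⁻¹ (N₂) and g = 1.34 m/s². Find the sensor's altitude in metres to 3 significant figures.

Scale height: H = RT/g = 291.5 × 98.00 / 1.34 = 21319 m.
Invert the barometric formula: z = H ln(P₀/P).
P₀/P = 1460/882.4 = 1.6546; ln(1.6546) = 0.50356.
z = 21319 × 0.50356 = 10735 m.

z ≈ 10700 m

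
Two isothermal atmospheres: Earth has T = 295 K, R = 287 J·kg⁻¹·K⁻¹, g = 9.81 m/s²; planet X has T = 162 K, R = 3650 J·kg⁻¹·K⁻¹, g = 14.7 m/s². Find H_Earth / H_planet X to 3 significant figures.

H = RT/g for each body.
H_Earth = 287 × 295 / 9.81 = 8630.5 m.
H_planet X = 3650 × 162 / 14.7 = 40224 m.
H_Earth/H_planet X = 8630.5/40224 = 0.21456.

H_Earth/H_planet X ≈ 0.215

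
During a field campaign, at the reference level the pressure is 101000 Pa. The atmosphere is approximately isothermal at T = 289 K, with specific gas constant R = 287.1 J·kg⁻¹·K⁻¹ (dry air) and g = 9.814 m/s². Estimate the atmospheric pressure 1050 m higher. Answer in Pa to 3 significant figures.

P ≈ 89200 Pa

Scale height: H = RT/g = 287.1 × 289 / 9.814 = 8454.4 m.
Barometric formula: P = P₀ exp(−z/H).
z/H = 1050.0/8454.4 = 0.12420; exp(−0.12420) = 0.88320.
P = 101000 × 0.88320 = 89203 Pa.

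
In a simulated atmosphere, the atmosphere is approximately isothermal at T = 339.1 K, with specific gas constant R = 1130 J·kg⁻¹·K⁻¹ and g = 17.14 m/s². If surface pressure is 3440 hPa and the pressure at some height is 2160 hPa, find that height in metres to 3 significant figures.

Scale height: H = RT/g = 1130 × 339.1 / 17.14 = 22356 m.
Invert the barometric formula: z = H ln(P₀/P).
P₀/P = 3440/2160 = 1.5926; ln(1.5926) = 0.46537.
z = 22356 × 0.46537 = 10404 m.

z ≈ 10400 m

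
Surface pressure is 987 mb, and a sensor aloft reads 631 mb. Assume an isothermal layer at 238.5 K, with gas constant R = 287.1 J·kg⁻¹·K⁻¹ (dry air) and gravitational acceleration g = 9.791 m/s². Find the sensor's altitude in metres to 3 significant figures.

Scale height: H = RT/g = 287.1 × 238.5 / 9.791 = 6993.5 m.
Invert the barometric formula: z = H ln(P₀/P).
P₀/P = 987/631 = 1.5642; ln(1.5642) = 0.44737.
z = 6993.5 × 0.44737 = 3128.7 m.

z ≈ 3130 m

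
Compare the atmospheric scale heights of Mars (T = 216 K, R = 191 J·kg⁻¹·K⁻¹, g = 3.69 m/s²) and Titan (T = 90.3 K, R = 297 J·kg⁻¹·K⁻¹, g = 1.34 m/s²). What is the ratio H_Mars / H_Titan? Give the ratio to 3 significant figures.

H = RT/g for each body.
H_Mars = 191 × 216 / 3.69 = 11180 m.
H_Titan = 297 × 90.3 / 1.34 = 20014 m.
H_Mars/H_Titan = 11180/20014 = 0.55861.

H_Mars/H_Titan ≈ 0.559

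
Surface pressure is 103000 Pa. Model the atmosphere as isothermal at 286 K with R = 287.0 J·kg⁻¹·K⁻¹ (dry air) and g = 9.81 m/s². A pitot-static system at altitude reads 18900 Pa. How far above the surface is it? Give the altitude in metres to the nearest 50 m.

z ≈ 14200 m

Scale height: H = RT/g = 287.0 × 286 / 9.81 = 8367.2 m.
Invert the barometric formula: z = H ln(P₀/P).
P₀/P = 103000/18900 = 5.4497; ln(5.4497) = 1.6956.
z = 8367.2 × 1.6956 = 14187 m.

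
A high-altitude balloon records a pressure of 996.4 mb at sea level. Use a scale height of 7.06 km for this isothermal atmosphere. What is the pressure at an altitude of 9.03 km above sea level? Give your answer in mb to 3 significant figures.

P ≈ 277 mb

Barometric formula: P = P₀ exp(−z/H).
z/H = 9030.0/7060.0 = 1.2790; exp(−1.2790) = 0.27832.
P = 996.4 × 0.27832 = 277.32 mb.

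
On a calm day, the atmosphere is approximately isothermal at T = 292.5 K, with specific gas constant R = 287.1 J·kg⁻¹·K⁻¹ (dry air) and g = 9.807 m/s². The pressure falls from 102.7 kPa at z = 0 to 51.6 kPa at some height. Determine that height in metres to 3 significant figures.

Scale height: H = RT/g = 287.1 × 292.5 / 9.807 = 8562.9 m.
Invert the barometric formula: z = H ln(P₀/P).
P₀/P = 102.7/51.6 = 1.9903; ln(1.9903) = 0.68829.
z = 8562.9 × 0.68829 = 5893.8 m.

z ≈ 5890 m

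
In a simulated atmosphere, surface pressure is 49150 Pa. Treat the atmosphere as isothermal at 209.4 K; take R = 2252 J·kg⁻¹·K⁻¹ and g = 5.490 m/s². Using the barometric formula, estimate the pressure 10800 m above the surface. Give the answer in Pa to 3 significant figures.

Scale height: H = RT/g = 2252 × 209.4 / 5.490 = 85896 m.
Barometric formula: P = P₀ exp(−z/H).
z/H = 10800/85896 = 0.12573; exp(−0.12573) = 0.88185.
P = 49150 × 0.88185 = 43343 Pa.

P ≈ 43300 Pa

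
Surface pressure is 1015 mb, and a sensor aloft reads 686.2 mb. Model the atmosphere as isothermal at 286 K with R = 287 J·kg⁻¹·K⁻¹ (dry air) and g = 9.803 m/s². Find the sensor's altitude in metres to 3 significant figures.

Scale height: H = RT/g = 287 × 286 / 9.803 = 8373.2 m.
Invert the barometric formula: z = H ln(P₀/P).
P₀/P = 1015/686.2 = 1.4792; ln(1.4792) = 0.39150.
z = 8373.2 × 0.39150 = 3278.1 m.

z ≈ 3280 m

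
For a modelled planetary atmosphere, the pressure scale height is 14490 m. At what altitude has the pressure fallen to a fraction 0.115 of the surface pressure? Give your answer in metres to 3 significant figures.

z ≈ 31300 m

Set P/P₀ = exp(−z/H) = 0.115, so z = −H ln(0.115).
−ln(0.115) = 2.1628; z = 14490 × 2.1628 = 31339 m.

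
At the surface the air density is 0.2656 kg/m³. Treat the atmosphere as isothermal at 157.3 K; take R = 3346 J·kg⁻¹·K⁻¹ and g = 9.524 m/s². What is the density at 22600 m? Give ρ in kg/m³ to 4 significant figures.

ρ ≈ 0.1765 kg/m³

Scale height: H = RT/g = 3346 × 157.3 / 9.524 = 55263 m.
In an isothermal atmosphere, density decays like pressure: ρ = ρ₀ exp(−z/H).
z/H = 22600/55263 = 0.40895; exp(−0.40895) = 0.66435.
ρ = 0.2656 × 0.66435 = 0.17645 kg/m³.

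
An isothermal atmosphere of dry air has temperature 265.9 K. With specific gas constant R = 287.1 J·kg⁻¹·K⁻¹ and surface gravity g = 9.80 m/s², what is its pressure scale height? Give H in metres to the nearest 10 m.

H ≈ 7790 m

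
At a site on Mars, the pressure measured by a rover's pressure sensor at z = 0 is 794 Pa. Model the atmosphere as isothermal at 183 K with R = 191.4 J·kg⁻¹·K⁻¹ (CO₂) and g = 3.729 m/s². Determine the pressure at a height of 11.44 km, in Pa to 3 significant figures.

P ≈ 235 Pa

Scale height: H = RT/g = 191.4 × 183 / 3.729 = 9392.9 m.
Barometric formula: P = P₀ exp(−z/H).
z/H = 11440/9392.9 = 1.2179; exp(−1.2179) = 0.29585.
P = 794 × 0.29585 = 234.90 Pa.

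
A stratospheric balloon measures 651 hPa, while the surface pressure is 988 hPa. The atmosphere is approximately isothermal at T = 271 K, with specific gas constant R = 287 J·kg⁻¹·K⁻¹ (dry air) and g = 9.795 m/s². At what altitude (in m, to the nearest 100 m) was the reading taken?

z ≈ 3300 m

Scale height: H = RT/g = 287 × 271 / 9.795 = 7940.5 m.
Invert the barometric formula: z = H ln(P₀/P).
P₀/P = 988/651 = 1.5177; ln(1.5177) = 0.41720.
z = 7940.5 × 0.41720 = 3312.8 m.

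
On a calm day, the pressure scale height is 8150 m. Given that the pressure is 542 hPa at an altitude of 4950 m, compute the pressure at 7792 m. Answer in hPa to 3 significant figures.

P ≈ 382 hPa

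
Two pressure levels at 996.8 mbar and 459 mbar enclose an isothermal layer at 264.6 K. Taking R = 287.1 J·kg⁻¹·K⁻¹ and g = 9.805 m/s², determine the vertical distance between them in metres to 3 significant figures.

Δz ≈ 6010 m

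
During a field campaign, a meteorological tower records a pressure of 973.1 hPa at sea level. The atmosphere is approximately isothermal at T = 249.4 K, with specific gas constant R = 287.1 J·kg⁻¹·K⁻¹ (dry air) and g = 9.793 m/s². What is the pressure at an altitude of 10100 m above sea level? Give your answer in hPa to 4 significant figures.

P ≈ 244.5 hPa

Scale height: H = RT/g = 287.1 × 249.4 / 9.793 = 7311.6 m.
Barometric formula: P = P₀ exp(−z/H).
z/H = 10100/7311.6 = 1.3814; exp(−1.3814) = 0.25123.
P = 973.1 × 0.25123 = 244.47 hPa.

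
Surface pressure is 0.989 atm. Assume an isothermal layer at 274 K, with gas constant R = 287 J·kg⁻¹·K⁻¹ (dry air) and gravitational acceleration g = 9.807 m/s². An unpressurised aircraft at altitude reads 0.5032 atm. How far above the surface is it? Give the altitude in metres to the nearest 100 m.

Scale height: H = RT/g = 287 × 274 / 9.807 = 8018.6 m.
Invert the barometric formula: z = H ln(P₀/P).
P₀/P = 0.989/0.5032 = 1.9654; ln(1.9654) = 0.67570.
z = 8018.6 × 0.67570 = 5418.2 m.

z ≈ 5400 m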